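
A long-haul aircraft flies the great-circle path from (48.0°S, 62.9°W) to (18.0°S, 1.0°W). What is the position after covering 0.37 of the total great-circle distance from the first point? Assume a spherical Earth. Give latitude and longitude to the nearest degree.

≈ (41°S, 34°W)

Write both endpoints as unit vectors p₁, p₂ with components (cos φ cos λ, cos φ sin λ, sin φ).
The central angle between the endpoints is δ = arccos(p₁·p₂) ≈ 1.013 rad (58.0°).
Interpolate at f = 0.37 with slerp weights a = sin((1−f)δ)/sin δ ≈ 0.702, b = sin(fδ)/sin δ ≈ 0.431.
p = a·p₁ + b·p₂ ≈ (0.624, -0.425, -0.655); φ = arcsin(p_z) ≈ -40.93°, λ = atan2(p_y, p_x) ≈ -34.27°.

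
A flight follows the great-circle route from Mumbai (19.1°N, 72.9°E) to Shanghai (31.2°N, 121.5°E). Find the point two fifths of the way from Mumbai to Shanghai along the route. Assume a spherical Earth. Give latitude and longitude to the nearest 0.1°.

≈ 25.9°N, 91.1°E

Write both endpoints as unit vectors p₁, p₂ with components (cos φ cos λ, cos φ sin λ, sin φ).
The central angle between the endpoints is δ = arccos(p₁·p₂) ≈ 0.790 rad (45.2°).
Interpolate at f = 2/5 with slerp weights a = sin((1−f)δ)/sin δ ≈ 0.643, b = sin(fδ)/sin δ ≈ 0.437.
p = a·p₁ + b·p₂ ≈ (-0.017, 0.899, 0.437); φ = arcsin(p_z) ≈ 25.90°, λ = atan2(p_y, p_x) ≈ 91.08°.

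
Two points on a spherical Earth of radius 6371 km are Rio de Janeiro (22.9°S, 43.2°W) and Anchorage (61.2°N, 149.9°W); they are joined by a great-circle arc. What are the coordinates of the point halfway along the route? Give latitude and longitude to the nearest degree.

≈ (28°N, 74°W)

Write both endpoints as unit vectors p₁, p₂ with components (cos φ cos λ, cos φ sin λ, sin φ).
The central angle between the endpoints is δ = arccos(p₁·p₂) ≈ 2.058 rad (117.9°).
Interpolate at f = 1/2 with slerp weights a = sin((1−f)δ)/sin δ ≈ 0.970, b = sin(fδ)/sin δ ≈ 0.970.
p = a·p₁ + b·p₂ ≈ (0.247, -0.846, 0.473); φ = arcsin(p_z) ≈ 28.20°, λ = atan2(p_y, p_x) ≈ -73.72°.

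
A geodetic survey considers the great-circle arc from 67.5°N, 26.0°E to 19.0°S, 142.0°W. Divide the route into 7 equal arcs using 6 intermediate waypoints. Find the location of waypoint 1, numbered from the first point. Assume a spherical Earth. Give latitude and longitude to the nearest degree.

≈ 84°N, 21°W

Write both endpoints as unit vectors p₁, p₂ with components (cos φ cos λ, cos φ sin λ, sin φ).
The central angle between the endpoints is δ = arccos(p₁·p₂) ≈ 2.285 rad (130.9°).
Interpolate at f = 1/7 with slerp weights a = sin((1−f)δ)/sin δ ≈ 1.225, b = sin(fδ)/sin δ ≈ 0.424.
p = a·p₁ + b·p₂ ≈ (0.105, -0.041, 0.994); φ = arcsin(p_z) ≈ 83.50°, λ = atan2(p_y, p_x) ≈ -21.48°.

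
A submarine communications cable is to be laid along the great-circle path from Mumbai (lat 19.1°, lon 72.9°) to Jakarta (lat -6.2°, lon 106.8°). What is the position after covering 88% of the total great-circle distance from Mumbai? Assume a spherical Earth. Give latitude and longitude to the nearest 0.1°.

From cos δ = sin φ₁ sin φ₂ + cos φ₁ cos φ₂ cos Δλ, the central angle is δ ≈ 0.731 rad (41.9°).
Interpolate at f = 0.88 with slerp weights a = sin((1−f)δ)/sin δ ≈ 0.131, b = sin(fδ)/sin δ ≈ 0.898.
p = a·p₁ + b·p₂ ≈ (-0.222, 0.974, -0.054); φ = arcsin(p_z) ≈ -3.10°, λ = atan2(p_y, p_x) ≈ 102.83°.

≈ lat -3.1°, lon 102.8°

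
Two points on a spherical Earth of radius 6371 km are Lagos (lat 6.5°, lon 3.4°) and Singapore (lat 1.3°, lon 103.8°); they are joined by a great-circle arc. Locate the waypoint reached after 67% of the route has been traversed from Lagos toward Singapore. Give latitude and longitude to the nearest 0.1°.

Convert each endpoint to a unit vector on the sphere (x = cos φ cos λ, y = cos φ sin λ, z = sin φ).
The central angle between the endpoints is δ = arccos(p₁·p₂) ≈ 1.748 rad (100.2°).
Interpolate at f = 0.67 with slerp weights a = sin((1−f)δ)/sin δ ≈ 0.554, b = sin(fδ)/sin δ ≈ 0.936.
p = a·p₁ + b·p₂ ≈ (0.326, 0.941, 0.084); φ = arcsin(p_z) ≈ 4.82°, λ = atan2(p_y, p_x) ≈ 70.87°.

≈ lat 4.8°, lon 70.9°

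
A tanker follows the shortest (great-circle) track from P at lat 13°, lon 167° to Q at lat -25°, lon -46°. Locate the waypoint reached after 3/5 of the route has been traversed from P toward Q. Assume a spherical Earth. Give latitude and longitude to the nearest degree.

From cos δ = sin φ₁ sin φ₂ + cos φ₁ cos φ₂ cos Δλ, the central angle is δ ≈ 2.560 rad (146.7°).
Interpolate at f = 3/5 with slerp weights a = sin((1−f)δ)/sin δ ≈ 1.555, b = sin(fδ)/sin δ ≈ 1.820.
p = a·p₁ + b·p₂ ≈ (-0.331, -0.845, -0.419); φ = arcsin(p_z) ≈ -24.78°, λ = atan2(p_y, p_x) ≈ -111.38°.

≈ lat -25°, lon -111°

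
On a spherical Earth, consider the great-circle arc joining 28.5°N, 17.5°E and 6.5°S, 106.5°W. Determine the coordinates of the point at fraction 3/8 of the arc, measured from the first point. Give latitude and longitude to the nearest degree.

Write both endpoints as unit vectors p₁, p₂ with components (cos φ cos λ, cos φ sin λ, sin φ).
The central angle between the endpoints is δ = arccos(p₁·p₂) ≈ 2.144 rad (122.8°).
Interpolate at f = 3/8 with slerp weights a = sin((1−f)δ)/sin δ ≈ 1.159, b = sin(fδ)/sin δ ≈ 0.857.
p = a·p₁ + b·p₂ ≈ (0.729, -0.510, 0.456); φ = arcsin(p_z) ≈ 27.12°, λ = atan2(p_y, p_x) ≈ -34.98°.

≈ 27°N, 35°W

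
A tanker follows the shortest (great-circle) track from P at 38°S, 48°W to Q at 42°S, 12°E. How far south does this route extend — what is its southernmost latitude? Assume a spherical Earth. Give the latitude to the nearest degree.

≈ 44°S

The great circle lies in the plane with unit normal n̂ = (p₁ × p₂)/|p₁ × p₂|.
Here n̂_z ≈ +0.715; the vertex latitude is φ_max = arccos|n̂_z| ≈ 44.4°.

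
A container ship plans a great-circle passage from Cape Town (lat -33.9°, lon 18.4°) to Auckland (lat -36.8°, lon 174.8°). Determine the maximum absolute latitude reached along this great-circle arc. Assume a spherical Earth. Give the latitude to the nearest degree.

The great circle lies in the plane with unit normal n̂ = (p₁ × p₂)/|p₁ × p₂|.
Here n̂_z ≈ +0.277; the vertex latitude is φ_max = arccos|n̂_z| ≈ 73.9°.
Check via Clairaut: cos φ_max = |cos φ₁| · sin C = cos(33.9°)·sin(160.5°) ≈ 0.277, again giving ≈ 73.9°.

≈ -74°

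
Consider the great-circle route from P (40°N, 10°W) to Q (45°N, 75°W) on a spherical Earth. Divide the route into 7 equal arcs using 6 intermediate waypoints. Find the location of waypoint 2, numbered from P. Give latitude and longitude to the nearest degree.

Convert each endpoint to a unit vector on the sphere (x = cos φ cos λ, y = cos φ sin λ, z = sin φ).
The central angle between the endpoints is δ = arccos(p₁·p₂) ≈ 0.818 rad (46.9°).
Interpolate at f = 2/7 with slerp weights a = sin((1−f)δ)/sin δ ≈ 0.756, b = sin(fδ)/sin δ ≈ 0.317.
p = a·p₁ + b·p₂ ≈ (0.628, -0.317, 0.710); φ = arcsin(p_z) ≈ 45.26°, λ = atan2(p_y, p_x) ≈ -26.79°.

≈ (45°N, 27°W)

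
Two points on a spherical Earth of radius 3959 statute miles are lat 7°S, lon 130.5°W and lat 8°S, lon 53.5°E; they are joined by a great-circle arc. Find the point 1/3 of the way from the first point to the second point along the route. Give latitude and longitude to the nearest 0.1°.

≈ lat 58.7°S, lon 154.4°W

Write both endpoints as unit vectors p₁, p₂ with components (cos φ cos λ, cos φ sin λ, sin φ).
The central angle between the endpoints is δ = arccos(p₁·p₂) ≈ 2.871 rad (164.5°).
Interpolate at f = 1/3 with slerp weights a = sin((1−f)δ)/sin δ ≈ 3.519, b = sin(fδ)/sin δ ≈ 3.055.
p = a·p₁ + b·p₂ ≈ (-0.469, -0.225, -0.854); φ = arcsin(p_z) ≈ -58.65°, λ = atan2(p_y, p_x) ≈ -154.43°.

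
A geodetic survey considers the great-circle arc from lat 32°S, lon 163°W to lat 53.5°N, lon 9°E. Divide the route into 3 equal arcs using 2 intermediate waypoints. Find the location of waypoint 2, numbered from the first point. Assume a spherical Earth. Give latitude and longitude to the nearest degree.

≈ lat 70°N, lon 126°W

From cos δ = sin φ₁ sin φ₂ + cos φ₁ cos φ₂ cos Δλ, the central angle is δ ≈ 2.753 rad (157.7°).
Interpolate at f = 2/3 with slerp weights a = sin((1−f)δ)/sin δ ≈ 2.097, b = sin(fδ)/sin δ ≈ 2.548.
p = a·p₁ + b·p₂ ≈ (-0.203, -0.283, 0.937); φ = arcsin(p_z) ≈ 69.61°, λ = atan2(p_y, p_x) ≈ -125.73°.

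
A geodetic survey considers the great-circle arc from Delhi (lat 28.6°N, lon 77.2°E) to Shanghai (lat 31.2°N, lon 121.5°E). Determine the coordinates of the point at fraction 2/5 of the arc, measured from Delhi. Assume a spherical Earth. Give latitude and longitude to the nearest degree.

Write both endpoints as unit vectors p₁, p₂ with components (cos φ cos λ, cos φ sin λ, sin φ).
The central angle between the endpoints is δ = arccos(p₁·p₂) ≈ 0.667 rad (38.2°).
Interpolate at f = 2/5 with slerp weights a = sin((1−f)δ)/sin δ ≈ 0.630, b = sin(fδ)/sin δ ≈ 0.426.
p = a·p₁ + b·p₂ ≈ (-0.068, 0.850, 0.522); φ = arcsin(p_z) ≈ 31.48°, λ = atan2(p_y, p_x) ≈ 94.57°.

≈ lat 31°N, lon 95°E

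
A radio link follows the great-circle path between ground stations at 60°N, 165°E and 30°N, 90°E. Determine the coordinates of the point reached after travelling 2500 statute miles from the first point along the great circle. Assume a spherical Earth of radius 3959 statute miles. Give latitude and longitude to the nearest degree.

From cos δ = sin φ₁ sin φ₂ + cos φ₁ cos φ₂ cos Δλ, the central angle is δ ≈ 0.994 rad (57.0°). The total great-circle distance is δ·R ≈ 0.994 × 3959 ≈ 3936 mi, so the target fraction is f = 2500/3936 ≈ 0.635.
Interpolate at f ≈ 0.635 with slerp weights a = sin((1−f)δ)/sin δ ≈ 0.423, b = sin(fδ)/sin δ ≈ 0.704.
p = a·p₁ + b·p₂ ≈ (-0.204, 0.665, 0.719); φ = arcsin(p_z) ≈ 45.95°, λ = atan2(p_y, p_x) ≈ 107.10°.

≈ 46°N, 107°E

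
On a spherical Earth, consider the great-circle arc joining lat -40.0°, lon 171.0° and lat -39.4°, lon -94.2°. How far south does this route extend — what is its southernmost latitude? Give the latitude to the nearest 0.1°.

The great circle lies in the plane with unit normal n̂ = (p₁ × p₂)/|p₁ × p₂|.
Here n̂_z ≈ +0.632; the vertex latitude is φ_max = arccos|n̂_z| ≈ 50.8°.

≈ -50.8°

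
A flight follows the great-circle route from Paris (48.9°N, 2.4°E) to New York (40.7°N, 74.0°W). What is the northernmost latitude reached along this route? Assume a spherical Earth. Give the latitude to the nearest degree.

The great circle lies in the plane with unit normal n̂ = (p₁ × p₂)/|p₁ × p₂|.
Here n̂_z ≈ -0.610; the vertex latitude is φ_max = arccos|n̂_z| ≈ 52.4°.

≈ 52°N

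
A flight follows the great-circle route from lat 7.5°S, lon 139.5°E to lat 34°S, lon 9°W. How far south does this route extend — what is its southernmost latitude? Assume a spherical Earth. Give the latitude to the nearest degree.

The great circle lies in the plane with unit normal n̂ = (p₁ × p₂)/|p₁ × p₂|.
Here n̂_z ≈ -0.552; the vertex latitude is φ_max = arccos|n̂_z| ≈ 56.5°.
Check via Clairaut: cos φ_max = |cos φ₁| · sin C = cos(7.5°)·sin(146.2°) ≈ 0.552, again giving ≈ 56.5°.

≈ 57°S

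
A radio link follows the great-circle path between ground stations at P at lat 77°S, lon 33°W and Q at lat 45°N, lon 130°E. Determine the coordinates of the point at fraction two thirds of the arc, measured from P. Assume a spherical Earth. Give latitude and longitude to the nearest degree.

Convert each endpoint to a unit vector on the sphere (x = cos φ cos λ, y = cos φ sin λ, z = sin φ).
The central angle between the endpoints is δ = arccos(p₁·p₂) ≈ 2.570 rad (147.3°).
Interpolate at f = 2/3 with slerp weights a = sin((1−f)δ)/sin δ ≈ 1.397, b = sin(fδ)/sin δ ≈ 1.830.
p = a·p₁ + b·p₂ ≈ (-0.568, 0.820, -0.067); φ = arcsin(p_z) ≈ -3.86°, λ = atan2(p_y, p_x) ≈ 124.72°.

≈ lat 4°S, lon 125°E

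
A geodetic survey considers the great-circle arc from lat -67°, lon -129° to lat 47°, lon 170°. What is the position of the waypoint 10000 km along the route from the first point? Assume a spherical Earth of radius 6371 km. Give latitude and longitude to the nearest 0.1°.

From cos δ = sin φ₁ sin φ₂ + cos φ₁ cos φ₂ cos Δλ, the central angle is δ ≈ 2.146 rad (123.0°). The total great-circle distance is δ·R ≈ 2.146 × 6371 ≈ 13672 km, so the target fraction is f = 10000/13672 ≈ 0.731.
Interpolate at f ≈ 0.731 with slerp weights a = sin((1−f)δ)/sin δ ≈ 0.650, b = sin(fδ)/sin δ ≈ 1.192.
p = a·p₁ + b·p₂ ≈ (-0.960, -0.056, 0.274); φ = arcsin(p_z) ≈ 15.89°, λ = atan2(p_y, p_x) ≈ -176.66°.

≈ lat 15.9°, lon -176.7°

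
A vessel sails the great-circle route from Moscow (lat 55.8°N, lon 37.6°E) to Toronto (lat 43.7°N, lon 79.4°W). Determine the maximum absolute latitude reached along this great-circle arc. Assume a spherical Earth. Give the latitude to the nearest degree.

≈ 67°N

The great circle lies in the plane with unit normal n̂ = (p₁ × p₂)/|p₁ × p₂|.
Here n̂_z ≈ -0.393; the vertex latitude is φ_max = arccos|n̂_z| ≈ 66.9°.
Check via Clairaut: cos φ_max = |cos φ₁| · sin C = cos(55.8°)·sin(44.3°) ≈ 0.393, again giving ≈ 66.9°.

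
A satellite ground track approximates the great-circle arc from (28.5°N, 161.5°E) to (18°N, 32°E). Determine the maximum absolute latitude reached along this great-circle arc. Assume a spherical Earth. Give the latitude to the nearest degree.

≈ 46°N

The great circle lies in the plane with unit normal n̂ = (p₁ × p₂)/|p₁ × p₂|.
Here n̂_z ≈ -0.699; the vertex latitude is φ_max = arccos|n̂_z| ≈ 45.7°.
Check via Clairaut: cos φ_max = |cos φ₁| · sin C = cos(28.5°)·sin(52.6°) ≈ 0.699, again giving ≈ 45.7°.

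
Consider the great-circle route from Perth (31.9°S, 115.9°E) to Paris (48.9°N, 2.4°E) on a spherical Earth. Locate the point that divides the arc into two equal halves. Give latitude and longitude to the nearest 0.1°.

≈ 15.0°N, 70.1°E

Convert each endpoint to a unit vector on the sphere (x = cos φ cos λ, y = cos φ sin λ, z = sin φ).
The central angle between the endpoints is δ = arccos(p₁·p₂) ≈ 2.240 rad (128.4°).
Interpolate at f = 1/2 with slerp weights a = sin((1−f)δ)/sin δ ≈ 1.148, b = sin(fδ)/sin δ ≈ 1.148.
p = a·p₁ + b·p₂ ≈ (0.328, 0.908, 0.258); φ = arcsin(p_z) ≈ 14.98°, λ = atan2(p_y, p_x) ≈ 70.13°.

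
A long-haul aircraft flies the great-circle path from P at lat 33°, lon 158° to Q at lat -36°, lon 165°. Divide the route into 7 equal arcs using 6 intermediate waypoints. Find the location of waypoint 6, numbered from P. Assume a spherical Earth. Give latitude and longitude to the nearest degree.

Write both endpoints as unit vectors p₁, p₂ with components (cos φ cos λ, cos φ sin λ, sin φ).
The central angle between the endpoints is δ = arccos(p₁·p₂) ≈ 1.210 rad (69.3°).
Interpolate at f = 6/7 with slerp weights a = sin((1−f)δ)/sin δ ≈ 0.184, b = sin(fδ)/sin δ ≈ 0.920.
p = a·p₁ + b·p₂ ≈ (-0.862, 0.250, -0.441); φ = arcsin(p_z) ≈ -26.15°, λ = atan2(p_y, p_x) ≈ 163.80°.

≈ lat -26°, lon 164°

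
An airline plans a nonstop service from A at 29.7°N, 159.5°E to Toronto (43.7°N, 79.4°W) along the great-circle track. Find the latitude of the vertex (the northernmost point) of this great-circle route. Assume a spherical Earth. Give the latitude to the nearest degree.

≈ 57°N

The great circle lies in the plane with unit normal n̂ = (p₁ × p₂)/|p₁ × p₂|.
Here n̂_z ≈ +0.538; the vertex latitude is φ_max = arccos|n̂_z| ≈ 57.5°.
Check via Clairaut: cos φ_max = |cos φ₁| · sin C = cos(29.7°)·sin(38.3°) ≈ 0.538, again giving ≈ 57.5°.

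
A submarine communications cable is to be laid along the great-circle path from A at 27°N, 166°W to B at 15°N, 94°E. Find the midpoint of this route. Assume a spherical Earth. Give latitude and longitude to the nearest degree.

≈ 31°N, 141°E

The haversine formula gives a central angle δ ≈ 1.603 rad (91.8°) between the endpoints.
Interpolate at f = 1/2 with slerp weights a = sin((1−f)δ)/sin δ ≈ 0.719, b = sin(fδ)/sin δ ≈ 0.719.
p = a·p₁ + b·p₂ ≈ (-0.670, 0.538, 0.512); φ = arcsin(p_z) ≈ 30.82°, λ = atan2(p_y, p_x) ≈ 141.25°.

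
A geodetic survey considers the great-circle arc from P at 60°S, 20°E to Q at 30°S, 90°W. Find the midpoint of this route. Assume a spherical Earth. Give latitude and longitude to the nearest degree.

≈ 58°S, 56°W

Write both endpoints as unit vectors p₁, p₂ with components (cos φ cos λ, cos φ sin λ, sin φ).
The central angle between the endpoints is δ = arccos(p₁·p₂) ≈ 1.282 rad (73.4°).
Interpolate at f = 1/2 with slerp weights a = sin((1−f)δ)/sin δ ≈ 0.624, b = sin(fδ)/sin δ ≈ 0.624.
p = a·p₁ + b·p₂ ≈ (0.293, -0.434, -0.852); φ = arcsin(p_z) ≈ -58.44°, λ = atan2(p_y, p_x) ≈ -55.94°.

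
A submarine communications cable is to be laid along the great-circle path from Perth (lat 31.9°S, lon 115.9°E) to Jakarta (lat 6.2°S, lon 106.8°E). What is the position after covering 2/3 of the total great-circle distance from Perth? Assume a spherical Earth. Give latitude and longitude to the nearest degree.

Convert each endpoint to a unit vector on the sphere (x = cos φ cos λ, y = cos φ sin λ, z = sin φ).
The central angle between the endpoints is δ = arccos(p₁·p₂) ≈ 0.472 rad (27.1°).
Interpolate at f = 2/3 with slerp weights a = sin((1−f)δ)/sin δ ≈ 0.345, b = sin(fδ)/sin δ ≈ 0.681.
p = a·p₁ + b·p₂ ≈ (-0.323, 0.911, -0.256); φ = arcsin(p_z) ≈ -14.81°, λ = atan2(p_y, p_x) ≈ 109.54°.

≈ lat 15°S, lon 110°E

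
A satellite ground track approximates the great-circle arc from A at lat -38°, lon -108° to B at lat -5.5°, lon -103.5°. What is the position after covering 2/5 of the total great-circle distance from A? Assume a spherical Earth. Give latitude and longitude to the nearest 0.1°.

≈ lat -25.0°, lon -105.9°

Write both endpoints as unit vectors p₁, p₂ with components (cos φ cos λ, cos φ sin λ, sin φ).
The central angle between the endpoints is δ = arccos(p₁·p₂) ≈ 0.572 rad (32.8°).
Interpolate at f = 2/5 with slerp weights a = sin((1−f)δ)/sin δ ≈ 0.622, b = sin(fδ)/sin δ ≈ 0.419.
p = a·p₁ + b·p₂ ≈ (-0.249, -0.871, -0.423); φ = arcsin(p_z) ≈ -25.02°, λ = atan2(p_y, p_x) ≈ -105.93°.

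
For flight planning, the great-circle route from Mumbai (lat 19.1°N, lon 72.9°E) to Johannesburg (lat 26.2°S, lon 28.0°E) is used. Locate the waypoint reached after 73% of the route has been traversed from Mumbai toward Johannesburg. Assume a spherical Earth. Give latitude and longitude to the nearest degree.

The haversine formula gives a central angle δ ≈ 1.097 rad (62.9°) between the endpoints.
Interpolate at f = 0.73 with slerp weights a = sin((1−f)δ)/sin δ ≈ 0.328, b = sin(fδ)/sin δ ≈ 0.807.
p = a·p₁ + b·p₂ ≈ (0.730, 0.636, -0.249); φ = arcsin(p_z) ≈ -14.41°, λ = atan2(p_y, p_x) ≈ 41.06°.

≈ lat 14°S, lon 41°E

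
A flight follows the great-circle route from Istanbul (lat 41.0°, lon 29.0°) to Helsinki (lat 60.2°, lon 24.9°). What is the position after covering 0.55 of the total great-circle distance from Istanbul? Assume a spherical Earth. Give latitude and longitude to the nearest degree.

The haversine formula gives a central angle δ ≈ 0.338 rad (19.4°) between the endpoints.
Interpolate at f = 0.55 with slerp weights a = sin((1−f)δ)/sin δ ≈ 0.457, b = sin(fδ)/sin δ ≈ 0.557.
p = a·p₁ + b·p₂ ≈ (0.553, 0.284, 0.783); φ = arcsin(p_z) ≈ 51.58°, λ = atan2(p_y, p_x) ≈ 27.17°.

≈ lat 52°, lon 27°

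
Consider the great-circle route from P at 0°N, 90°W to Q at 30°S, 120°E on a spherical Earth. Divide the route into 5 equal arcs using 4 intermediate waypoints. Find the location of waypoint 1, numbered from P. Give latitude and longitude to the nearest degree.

≈ 21°S, 109°W

Convert each endpoint to a unit vector on the sphere (x = cos φ cos λ, y = cos φ sin λ, z = sin φ).
The central angle between the endpoints is δ = arccos(p₁·p₂) ≈ 2.419 rad (138.6°).
Interpolate at f = 1/5 with slerp weights a = sin((1−f)δ)/sin δ ≈ 1.413, b = sin(fδ)/sin δ ≈ 0.703.
p = a·p₁ + b·p₂ ≈ (-0.304, -0.885, -0.352); φ = arcsin(p_z) ≈ -20.59°, λ = atan2(p_y, p_x) ≈ -108.98°.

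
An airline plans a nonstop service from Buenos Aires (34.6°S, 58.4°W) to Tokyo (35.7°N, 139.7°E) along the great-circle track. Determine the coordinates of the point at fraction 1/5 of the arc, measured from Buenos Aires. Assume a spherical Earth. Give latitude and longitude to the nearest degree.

Convert each endpoint to a unit vector on the sphere (x = cos φ cos λ, y = cos φ sin λ, z = sin φ).
The central angle between the endpoints is δ = arccos(p₁·p₂) ≈ 2.883 rad (165.2°).
Interpolate at f = 1/5 with slerp weights a = sin((1−f)δ)/sin δ ≈ 2.899, b = sin(fδ)/sin δ ≈ 2.131.
p = a·p₁ + b·p₂ ≈ (-0.070, -0.913, -0.402); φ = arcsin(p_z) ≈ -23.72°, λ = atan2(p_y, p_x) ≈ -94.37°.

≈ 24°S, 94°W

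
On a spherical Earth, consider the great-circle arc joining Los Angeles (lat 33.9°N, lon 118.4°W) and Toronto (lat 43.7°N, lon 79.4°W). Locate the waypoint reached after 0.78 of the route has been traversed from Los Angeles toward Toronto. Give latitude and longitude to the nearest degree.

The haversine formula gives a central angle δ ≈ 0.552 rad (31.6°) between the endpoints.
Interpolate at f = 0.78 with slerp weights a = sin((1−f)δ)/sin δ ≈ 0.231, b = sin(fδ)/sin δ ≈ 0.796.
p = a·p₁ + b·p₂ ≈ (0.015, -0.734, 0.679); φ = arcsin(p_z) ≈ 42.74°, λ = atan2(p_y, p_x) ≈ -88.86°.

≈ lat 43°N, lon 89°W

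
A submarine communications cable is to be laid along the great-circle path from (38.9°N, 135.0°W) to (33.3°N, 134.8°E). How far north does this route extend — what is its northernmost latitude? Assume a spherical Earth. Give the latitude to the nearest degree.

The great circle lies in the plane with unit normal n̂ = (p₁ × p₂)/|p₁ × p₂|.
Here n̂_z ≈ -0.692; the vertex latitude is φ_max = arccos|n̂_z| ≈ 46.2°.
Check via Clairaut: cos φ_max = |cos φ₁| · sin C = cos(38.9°)·sin(62.8°) ≈ 0.692, again giving ≈ 46.2°.

≈ 46°N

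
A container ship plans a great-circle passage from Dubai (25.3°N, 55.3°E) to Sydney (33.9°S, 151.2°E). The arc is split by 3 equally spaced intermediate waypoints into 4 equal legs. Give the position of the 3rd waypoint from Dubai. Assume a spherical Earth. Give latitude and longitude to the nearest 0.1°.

≈ 22.1°S, 123.4°E

From cos δ = sin φ₁ sin φ₂ + cos φ₁ cos φ₂ cos Δλ, the central angle is δ ≈ 1.892 rad (108.4°).
Interpolate at f = 3/4 with slerp weights a = sin((1−f)δ)/sin δ ≈ 0.480, b = sin(fδ)/sin δ ≈ 1.042.
p = a·p₁ + b·p₂ ≈ (-0.511, 0.773, -0.376); φ = arcsin(p_z) ≈ -22.08°, λ = atan2(p_y, p_x) ≈ 123.44°.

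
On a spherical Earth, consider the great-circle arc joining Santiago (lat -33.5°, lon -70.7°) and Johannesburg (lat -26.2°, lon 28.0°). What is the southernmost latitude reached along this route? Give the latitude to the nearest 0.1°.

The great circle lies in the plane with unit normal n̂ = (p₁ × p₂)/|p₁ × p₂|.
Here n̂_z ≈ +0.746; the vertex latitude is φ_max = arccos|n̂_z| ≈ 41.8°.

≈ -41.8°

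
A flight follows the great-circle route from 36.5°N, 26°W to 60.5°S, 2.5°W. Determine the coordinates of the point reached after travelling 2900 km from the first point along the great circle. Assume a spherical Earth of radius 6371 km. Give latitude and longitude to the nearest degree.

≈ 11°N, 21°W

Convert each endpoint to a unit vector on the sphere (x = cos φ cos λ, y = cos φ sin λ, z = sin φ).
The central angle between the endpoints is δ = arccos(p₁·p₂) ≈ 1.726 rad (98.9°). The total great-circle distance is δ·R ≈ 1.726 × 6371 ≈ 10997 km, so the target fraction is f = 2900/10997 ≈ 0.264.
Interpolate at f ≈ 0.264 with slerp weights a = sin((1−f)δ)/sin δ ≈ 0.967, b = sin(fδ)/sin δ ≈ 0.445.
p = a·p₁ + b·p₂ ≈ (0.918, -0.350, 0.188); φ = arcsin(p_z) ≈ 10.83°, λ = atan2(p_y, p_x) ≈ -20.90°.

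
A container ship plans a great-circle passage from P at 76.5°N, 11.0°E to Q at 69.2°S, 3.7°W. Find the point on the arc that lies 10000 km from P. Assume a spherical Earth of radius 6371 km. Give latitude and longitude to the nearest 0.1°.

≈ 13.3°S, 1.5°E

Convert each endpoint to a unit vector on the sphere (x = cos φ cos λ, y = cos φ sin λ, z = sin φ).
The central angle between the endpoints is δ = arccos(p₁·p₂) ≈ 2.548 rad (146.0°). The total great-circle distance is δ·R ≈ 2.548 × 6371 ≈ 16232 km, so the target fraction is f = 10000/16232 ≈ 0.616.
Interpolate at f ≈ 0.616 with slerp weights a = sin((1−f)δ)/sin δ ≈ 1.482, b = sin(fδ)/sin δ ≈ 1.787.
p = a·p₁ + b·p₂ ≈ (0.973, 0.025, -0.229); φ = arcsin(p_z) ≈ -13.25°, λ = atan2(p_y, p_x) ≈ 1.48°.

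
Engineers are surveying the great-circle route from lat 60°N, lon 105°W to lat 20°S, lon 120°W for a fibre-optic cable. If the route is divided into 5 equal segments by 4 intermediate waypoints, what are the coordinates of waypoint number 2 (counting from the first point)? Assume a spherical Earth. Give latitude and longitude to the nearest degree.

Write both endpoints as unit vectors p₁, p₂ with components (cos φ cos λ, cos φ sin λ, sin φ).
The central angle between the endpoints is δ = arccos(p₁·p₂) ≈ 1.412 rad (80.9°).
Interpolate at f = 2/5 with slerp weights a = sin((1−f)δ)/sin δ ≈ 0.759, b = sin(fδ)/sin δ ≈ 0.542.
p = a·p₁ + b·p₂ ≈ (-0.353, -0.808, 0.472); φ = arcsin(p_z) ≈ 28.16°, λ = atan2(p_y, p_x) ≈ -113.60°.

≈ lat 28°N, lon 114°W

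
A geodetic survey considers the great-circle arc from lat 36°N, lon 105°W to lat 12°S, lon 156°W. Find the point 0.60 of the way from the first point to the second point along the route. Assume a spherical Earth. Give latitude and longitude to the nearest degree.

≈ lat 8°N, lon 138°W

From cos δ = sin φ₁ sin φ₂ + cos φ₁ cos φ₂ cos Δλ, the central angle is δ ≈ 1.186 rad (67.9°).
Interpolate at f = 0.60 with slerp weights a = sin((1−f)δ)/sin δ ≈ 0.493, b = sin(fδ)/sin δ ≈ 0.704.
p = a·p₁ + b·p₂ ≈ (-0.733, -0.665, 0.143); φ = arcsin(p_z) ≈ 8.23°, λ = atan2(p_y, p_x) ≈ -137.76°.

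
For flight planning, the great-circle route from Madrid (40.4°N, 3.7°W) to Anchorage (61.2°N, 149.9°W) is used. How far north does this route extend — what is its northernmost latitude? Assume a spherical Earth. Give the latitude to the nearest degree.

The great circle lies in the plane with unit normal n̂ = (p₁ × p₂)/|p₁ × p₂|.
Here n̂_z ≈ -0.212; the vertex latitude is φ_max = arccos|n̂_z| ≈ 77.8°.
Check via Clairaut: cos φ_max = |cos φ₁| · sin C = cos(40.4°)·sin(16.1°) ≈ 0.212, again giving ≈ 77.8°.

≈ 78°N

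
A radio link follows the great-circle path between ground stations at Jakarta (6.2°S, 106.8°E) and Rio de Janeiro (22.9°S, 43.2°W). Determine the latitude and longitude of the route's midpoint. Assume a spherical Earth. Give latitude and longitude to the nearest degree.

Convert each endpoint to a unit vector on the sphere (x = cos φ cos λ, y = cos φ sin λ, z = sin φ).
The central angle between the endpoints is δ = arccos(p₁·p₂) ≈ 2.420 rad (138.7°).
Interpolate at f = 1/2 with slerp weights a = sin((1−f)δ)/sin δ ≈ 1.417, b = sin(fδ)/sin δ ≈ 1.417.
p = a·p₁ + b·p₂ ≈ (0.544, 0.455, -0.705); φ = arcsin(p_z) ≈ -44.79°, λ = atan2(p_y, p_x) ≈ 39.89°.

≈ 45°S, 40°E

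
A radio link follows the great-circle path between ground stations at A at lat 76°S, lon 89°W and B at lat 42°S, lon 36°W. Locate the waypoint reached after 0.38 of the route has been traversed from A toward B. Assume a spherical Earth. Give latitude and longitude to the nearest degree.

From cos δ = sin φ₁ sin φ₂ + cos φ₁ cos φ₂ cos Δλ, the central angle is δ ≈ 0.711 rad (40.8°).
Interpolate at f = 0.38 with slerp weights a = sin((1−f)δ)/sin δ ≈ 0.654, b = sin(fδ)/sin δ ≈ 0.409.
p = a·p₁ + b·p₂ ≈ (0.249, -0.337, -0.908); φ = arcsin(p_z) ≈ -65.25°, λ = atan2(p_y, p_x) ≈ -53.56°.

≈ lat 65°S, lon 54°W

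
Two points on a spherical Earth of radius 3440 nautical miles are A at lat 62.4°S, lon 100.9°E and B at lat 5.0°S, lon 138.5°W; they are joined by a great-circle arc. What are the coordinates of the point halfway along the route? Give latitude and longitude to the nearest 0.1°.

≈ lat 48.6°S, lon 166.2°W

Write both endpoints as unit vectors p₁, p₂ with components (cos φ cos λ, cos φ sin λ, sin φ).
The central angle between the endpoints is δ = arccos(p₁·p₂) ≈ 1.729 rad (99.1°).
Interpolate at f = 1/2 with slerp weights a = sin((1−f)δ)/sin δ ≈ 0.770, b = sin(fδ)/sin δ ≈ 0.770.
p = a·p₁ + b·p₂ ≈ (-0.642, -0.158, -0.750); φ = arcsin(p_z) ≈ -48.58°, λ = atan2(p_y, p_x) ≈ -166.18°.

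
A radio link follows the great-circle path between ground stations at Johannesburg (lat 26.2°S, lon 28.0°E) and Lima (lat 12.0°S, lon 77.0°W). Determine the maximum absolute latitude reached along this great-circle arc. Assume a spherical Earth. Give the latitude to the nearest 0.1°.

The great circle lies in the plane with unit normal n̂ = (p₁ × p₂)/|p₁ × p₂|.
Here n̂_z ≈ -0.856; the vertex latitude is φ_max = arccos|n̂_z| ≈ 31.2°.
Check via Clairaut: cos φ_max = |cos φ₁| · sin C = cos(26.2°)·sin(107.5°) ≈ 0.856, again giving ≈ 31.2°.

≈ 31.2°S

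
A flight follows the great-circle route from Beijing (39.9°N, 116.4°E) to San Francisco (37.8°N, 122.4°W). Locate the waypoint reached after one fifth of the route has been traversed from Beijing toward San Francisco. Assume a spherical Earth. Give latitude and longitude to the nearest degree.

Write both endpoints as unit vectors p₁, p₂ with components (cos φ cos λ, cos φ sin λ, sin φ).
The central angle between the endpoints is δ = arccos(p₁·p₂) ≈ 1.492 rad (85.5°).
Interpolate at f = 1/5 with slerp weights a = sin((1−f)δ)/sin δ ≈ 0.933, b = sin(fδ)/sin δ ≈ 0.295.
p = a·p₁ + b·p₂ ≈ (-0.443, 0.444, 0.779); φ = arcsin(p_z) ≈ 51.16°, λ = atan2(p_y, p_x) ≈ 134.92°.

≈ 51°N, 135°E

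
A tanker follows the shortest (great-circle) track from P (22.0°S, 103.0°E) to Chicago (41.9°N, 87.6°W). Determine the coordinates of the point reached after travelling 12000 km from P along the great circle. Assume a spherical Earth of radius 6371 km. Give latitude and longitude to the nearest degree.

≈ (69°N, 174°W)

From cos δ = sin φ₁ sin φ₂ + cos φ₁ cos φ₂ cos Δλ, the central angle is δ ≈ 2.761 rad (158.2°). The total great-circle distance is δ·R ≈ 2.761 × 6371 ≈ 17591 km, so the target fraction is f = 12000/17591 ≈ 0.682.
Interpolate at f ≈ 0.682 with slerp weights a = sin((1−f)δ)/sin δ ≈ 2.072, b = sin(fδ)/sin δ ≈ 2.563.
p = a·p₁ + b·p₂ ≈ (-0.352, -0.034, 0.935); φ = arcsin(p_z) ≈ 69.28°, λ = atan2(p_y, p_x) ≈ -174.48°.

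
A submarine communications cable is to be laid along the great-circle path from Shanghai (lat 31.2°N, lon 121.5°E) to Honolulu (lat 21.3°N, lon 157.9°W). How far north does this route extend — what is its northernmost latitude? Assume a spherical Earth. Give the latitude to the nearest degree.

≈ 34°N

The great circle lies in the plane with unit normal n̂ = (p₁ × p₂)/|p₁ × p₂|.
Here n̂_z ≈ +0.829; the vertex latitude is φ_max = arccos|n̂_z| ≈ 34.0°.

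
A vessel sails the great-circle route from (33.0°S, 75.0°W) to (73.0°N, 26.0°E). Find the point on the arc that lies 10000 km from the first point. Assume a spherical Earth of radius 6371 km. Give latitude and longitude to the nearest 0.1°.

From cos δ = sin φ₁ sin φ₂ + cos φ₁ cos φ₂ cos Δλ, the central angle is δ ≈ 2.174 rad (124.6°). The total great-circle distance is δ·R ≈ 2.174 × 6371 ≈ 13853 km, so the target fraction is f = 10000/13853 ≈ 0.722.
Interpolate at f ≈ 0.722 with slerp weights a = sin((1−f)δ)/sin δ ≈ 0.691, b = sin(fδ)/sin δ ≈ 1.215.
p = a·p₁ + b·p₂ ≈ (0.469, -0.404, 0.785); φ = arcsin(p_z) ≈ 51.76°, λ = atan2(p_y, p_x) ≈ -40.72°.

≈ (51.8°N, 40.7°W)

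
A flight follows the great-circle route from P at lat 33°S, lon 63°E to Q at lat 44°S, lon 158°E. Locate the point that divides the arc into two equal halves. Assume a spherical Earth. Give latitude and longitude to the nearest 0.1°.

Convert each endpoint to a unit vector on the sphere (x = cos φ cos λ, y = cos φ sin λ, z = sin φ).
The central angle between the endpoints is δ = arccos(p₁·p₂) ≈ 1.239 rad (71.0°).
Interpolate at f = 1/2 with slerp weights a = sin((1−f)δ)/sin δ ≈ 0.614, b = sin(fδ)/sin δ ≈ 0.614.
p = a·p₁ + b·p₂ ≈ (-0.176, 0.624, -0.761); φ = arcsin(p_z) ≈ -49.56°, λ = atan2(p_y, p_x) ≈ 105.72°.

≈ lat 49.6°S, lon 105.7°E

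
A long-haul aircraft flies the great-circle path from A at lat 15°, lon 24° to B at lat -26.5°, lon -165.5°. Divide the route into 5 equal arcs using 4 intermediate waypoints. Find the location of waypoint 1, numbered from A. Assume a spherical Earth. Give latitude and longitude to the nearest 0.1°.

≈ lat -12.1°, lon 43.2°

Convert each endpoint to a unit vector on the sphere (x = cos φ cos λ, y = cos φ sin λ, z = sin φ).
The central angle between the endpoints is δ = arccos(p₁·p₂) ≈ 2.888 rad (165.5°).
Interpolate at f = 1/5 with slerp weights a = sin((1−f)δ)/sin δ ≈ 2.946, b = sin(fδ)/sin δ ≈ 2.178.
p = a·p₁ + b·p₂ ≈ (0.713, 0.670, -0.209); φ = arcsin(p_z) ≈ -12.08°, λ = atan2(p_y, p_x) ≈ 43.21°.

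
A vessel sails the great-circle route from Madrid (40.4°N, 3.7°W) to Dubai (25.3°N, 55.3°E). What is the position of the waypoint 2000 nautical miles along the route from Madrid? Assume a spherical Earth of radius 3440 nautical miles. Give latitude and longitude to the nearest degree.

Convert each endpoint to a unit vector on the sphere (x = cos φ cos λ, y = cos φ sin λ, z = sin φ).
The central angle between the endpoints is δ = arccos(p₁·p₂) ≈ 0.887 rad (50.8°). The total great-circle distance is δ·R ≈ 0.887 × 3440 ≈ 3052 nmi, so the target fraction is f = 2000/3052 ≈ 0.655.
Interpolate at f ≈ 0.655 with slerp weights a = sin((1−f)δ)/sin δ ≈ 0.388, b = sin(fδ)/sin δ ≈ 0.708.
p = a·p₁ + b·p₂ ≈ (0.660, 0.507, 0.554); φ = arcsin(p_z) ≈ 33.67°, λ = atan2(p_y, p_x) ≈ 37.57°.

≈ 34°N, 38°E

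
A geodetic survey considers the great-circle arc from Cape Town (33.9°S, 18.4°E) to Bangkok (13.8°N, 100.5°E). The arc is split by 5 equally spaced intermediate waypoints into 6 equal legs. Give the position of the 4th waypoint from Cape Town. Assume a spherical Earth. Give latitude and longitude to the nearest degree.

≈ 4°S, 76°E

Convert each endpoint to a unit vector on the sphere (x = cos φ cos λ, y = cos φ sin λ, z = sin φ).
The central angle between the endpoints is δ = arccos(p₁·p₂) ≈ 1.593 rad (91.3°).
Interpolate at f = 4/6 with slerp weights a = sin((1−f)δ)/sin δ ≈ 0.507, b = sin(fδ)/sin δ ≈ 0.874.
p = a·p₁ + b·p₂ ≈ (0.244, 0.967, -0.074); φ = arcsin(p_z) ≈ -4.25°, λ = atan2(p_y, p_x) ≈ 75.82°.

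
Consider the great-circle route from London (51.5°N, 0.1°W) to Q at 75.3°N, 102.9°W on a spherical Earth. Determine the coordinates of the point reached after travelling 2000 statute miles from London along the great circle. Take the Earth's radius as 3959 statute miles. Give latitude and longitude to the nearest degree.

≈ 75°N, 42°W

The haversine formula gives a central angle δ ≈ 0.764 rad (43.8°) between the endpoints. The total great-circle distance is δ·R ≈ 0.764 × 3959 ≈ 3025 mi, so the target fraction is f = 2000/3025 ≈ 0.661.
Interpolate at f ≈ 0.661 with slerp weights a = sin((1−f)δ)/sin δ ≈ 0.370, b = sin(fδ)/sin δ ≈ 0.699.
p = a·p₁ + b·p₂ ≈ (0.191, -0.173, 0.966); φ = arcsin(p_z) ≈ 75.06°, λ = atan2(p_y, p_x) ≈ -42.28°.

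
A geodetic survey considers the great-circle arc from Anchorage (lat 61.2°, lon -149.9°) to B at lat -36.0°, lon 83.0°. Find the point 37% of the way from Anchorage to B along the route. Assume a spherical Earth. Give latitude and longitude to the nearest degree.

Write both endpoints as unit vectors p₁, p₂ with components (cos φ cos λ, cos φ sin λ, sin φ).
The central angle between the endpoints is δ = arccos(p₁·p₂) ≈ 2.419 rad (138.6°).
Interpolate at f = 0.37 with slerp weights a = sin((1−f)δ)/sin δ ≈ 1.511, b = sin(fδ)/sin δ ≈ 1.180.
p = a·p₁ + b·p₂ ≈ (-0.513, 0.583, 0.630); φ = arcsin(p_z) ≈ 39.07°, λ = atan2(p_y, p_x) ≈ 131.38°.

≈ lat 39°, lon 131°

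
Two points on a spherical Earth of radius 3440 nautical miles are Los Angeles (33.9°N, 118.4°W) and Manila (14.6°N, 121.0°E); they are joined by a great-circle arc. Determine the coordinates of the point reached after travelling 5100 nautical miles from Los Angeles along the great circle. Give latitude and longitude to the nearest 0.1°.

≈ 27.7°N, 138.2°E

From cos δ = sin φ₁ sin φ₂ + cos φ₁ cos φ₂ cos Δλ, the central angle is δ ≈ 1.842 rad (105.6°). The total great-circle distance is δ·R ≈ 1.842 × 3440 ≈ 6338 nmi, so the target fraction is f = 5100/6338 ≈ 0.805.
Interpolate at f ≈ 0.805 with slerp weights a = sin((1−f)δ)/sin δ ≈ 0.366, b = sin(fδ)/sin δ ≈ 1.034.
p = a·p₁ + b·p₂ ≈ (-0.660, 0.591, 0.465); φ = arcsin(p_z) ≈ 27.68°, λ = atan2(p_y, p_x) ≈ 138.15°.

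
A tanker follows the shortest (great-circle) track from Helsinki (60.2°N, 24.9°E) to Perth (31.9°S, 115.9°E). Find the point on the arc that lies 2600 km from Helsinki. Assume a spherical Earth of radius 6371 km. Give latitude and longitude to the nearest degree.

≈ 48°N, 59°E

Write both endpoints as unit vectors p₁, p₂ with components (cos φ cos λ, cos φ sin λ, sin φ).
The central angle between the endpoints is δ = arccos(p₁·p₂) ≈ 2.055 rad (117.8°). The total great-circle distance is δ·R ≈ 2.055 × 6371 ≈ 13095 km, so the target fraction is f = 2600/13095 ≈ 0.199.
Interpolate at f ≈ 0.199 with slerp weights a = sin((1−f)δ)/sin δ ≈ 1.127, b = sin(fδ)/sin δ ≈ 0.449.
p = a·p₁ + b·p₂ ≈ (0.342, 0.578, 0.741); φ = arcsin(p_z) ≈ 47.80°, λ = atan2(p_y, p_x) ≈ 59.43°.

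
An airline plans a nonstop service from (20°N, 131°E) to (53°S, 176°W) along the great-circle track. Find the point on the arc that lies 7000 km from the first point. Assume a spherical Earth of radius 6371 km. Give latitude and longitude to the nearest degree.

≈ (35°S, 163°E)

Convert each endpoint to a unit vector on the sphere (x = cos φ cos λ, y = cos φ sin λ, z = sin φ).
The central angle between the endpoints is δ = arccos(p₁·p₂) ≈ 1.504 rad (86.1°). The total great-circle distance is δ·R ≈ 1.504 × 6371 ≈ 9579 km, so the target fraction is f = 7000/9579 ≈ 0.731.
Interpolate at f ≈ 0.731 with slerp weights a = sin((1−f)δ)/sin δ ≈ 0.395, b = sin(fδ)/sin δ ≈ 0.893.
p = a·p₁ + b·p₂ ≈ (-0.779, 0.242, -0.578); φ = arcsin(p_z) ≈ -35.30°, λ = atan2(p_y, p_x) ≈ 162.72°.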